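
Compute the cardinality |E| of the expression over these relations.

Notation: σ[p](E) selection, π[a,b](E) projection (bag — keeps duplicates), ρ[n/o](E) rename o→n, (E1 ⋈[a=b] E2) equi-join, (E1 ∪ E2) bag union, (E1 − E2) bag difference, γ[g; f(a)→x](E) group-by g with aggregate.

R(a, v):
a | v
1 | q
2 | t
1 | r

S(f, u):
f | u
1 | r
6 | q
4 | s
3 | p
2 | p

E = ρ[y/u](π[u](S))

Stepwise |·|:
  S → 5
  π[u](S) → 5
  ρ[y/u](π[u](S)) → 5

|E| = 5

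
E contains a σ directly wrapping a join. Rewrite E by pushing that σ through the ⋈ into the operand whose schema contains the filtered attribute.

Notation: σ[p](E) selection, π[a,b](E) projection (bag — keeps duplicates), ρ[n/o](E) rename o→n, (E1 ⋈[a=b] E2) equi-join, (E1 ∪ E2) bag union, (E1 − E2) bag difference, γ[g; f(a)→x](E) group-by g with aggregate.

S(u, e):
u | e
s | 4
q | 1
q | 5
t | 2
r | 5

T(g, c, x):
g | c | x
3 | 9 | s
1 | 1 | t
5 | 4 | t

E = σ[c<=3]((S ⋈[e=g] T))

σ filters on c, owned by the right side.
E' = (S ⋈[e=g] σ[c<=3](T))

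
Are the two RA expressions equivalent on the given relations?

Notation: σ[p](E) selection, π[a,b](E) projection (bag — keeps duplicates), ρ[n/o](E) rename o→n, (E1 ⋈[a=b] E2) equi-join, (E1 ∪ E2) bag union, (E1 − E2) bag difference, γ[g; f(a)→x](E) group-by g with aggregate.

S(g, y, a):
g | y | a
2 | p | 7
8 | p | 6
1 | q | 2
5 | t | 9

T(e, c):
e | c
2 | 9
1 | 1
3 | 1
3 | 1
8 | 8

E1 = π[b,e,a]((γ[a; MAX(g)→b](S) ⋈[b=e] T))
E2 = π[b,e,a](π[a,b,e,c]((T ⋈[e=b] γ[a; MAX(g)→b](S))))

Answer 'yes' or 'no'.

E1 stepwise |·|:
  S → 4
  γ[a; MAX(g)→b](S) → 4
  T → 5
  (γ[a; MAX(g)→b](S) ⋈[b=e] T) → 3
  π[b,e,a]((γ[a; MAX(g)→b](S) ⋈[b=e] T)) → 3
E2 stepwise |·|:
  T → 5
  S → 4
  γ[a; MAX(g)→b](S) → 4
  (T ⋈[e=b] γ[a; MAX(g)→b](S)) → 3
  π[a,b,e,c]((T ⋈[e=b] γ[a; MAX(g)→b](S))) → 3
  π[b,e,a](π[a,b,e,c]((T ⋈[e=b] γ[a; MAX(g)→b](S)))) → 3

E1 and E2 produce the same multiset:
b | e | a
1 | 1 | 2
2 | 2 | 7
8 | 8 | 6

yes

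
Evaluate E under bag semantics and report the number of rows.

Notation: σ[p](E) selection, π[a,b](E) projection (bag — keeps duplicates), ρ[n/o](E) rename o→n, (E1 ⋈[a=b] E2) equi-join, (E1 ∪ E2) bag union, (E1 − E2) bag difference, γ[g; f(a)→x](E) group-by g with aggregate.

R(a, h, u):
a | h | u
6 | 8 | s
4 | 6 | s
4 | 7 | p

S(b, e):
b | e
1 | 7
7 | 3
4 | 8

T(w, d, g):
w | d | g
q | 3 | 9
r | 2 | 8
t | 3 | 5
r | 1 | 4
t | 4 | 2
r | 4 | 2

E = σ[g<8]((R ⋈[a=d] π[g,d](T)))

Row counts bottom-up:
  R → 3
  T → 6
  π[g,d](T) → 6
  (R ⋈[a=d] π[g,d](T)) → 4
  σ[g<8]((R ⋈[a=d] π[g,d](T))) → 4

|E| = 4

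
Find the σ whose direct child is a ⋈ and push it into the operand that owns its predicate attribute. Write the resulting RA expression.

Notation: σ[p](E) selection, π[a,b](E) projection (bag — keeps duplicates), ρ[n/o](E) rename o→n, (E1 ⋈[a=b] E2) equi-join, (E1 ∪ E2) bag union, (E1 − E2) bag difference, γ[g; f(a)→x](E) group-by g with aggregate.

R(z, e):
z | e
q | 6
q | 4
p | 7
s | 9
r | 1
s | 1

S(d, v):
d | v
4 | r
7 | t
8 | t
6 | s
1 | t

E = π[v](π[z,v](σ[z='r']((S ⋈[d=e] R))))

σ filters on z, owned by the right side.
E' = π[v](π[z,v]((S ⋈[d=e] σ[z='r'](R))))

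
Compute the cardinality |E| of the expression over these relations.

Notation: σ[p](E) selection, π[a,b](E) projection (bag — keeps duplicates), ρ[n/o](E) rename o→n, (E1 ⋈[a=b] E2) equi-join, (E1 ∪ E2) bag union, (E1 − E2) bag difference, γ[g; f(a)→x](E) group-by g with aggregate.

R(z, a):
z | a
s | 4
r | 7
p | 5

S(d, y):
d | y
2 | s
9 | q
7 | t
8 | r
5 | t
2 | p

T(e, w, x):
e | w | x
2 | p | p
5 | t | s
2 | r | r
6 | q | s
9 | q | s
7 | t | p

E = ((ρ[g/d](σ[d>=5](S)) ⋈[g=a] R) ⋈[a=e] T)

Row counts bottom-up:
  S → 6
  σ[d>=5](S) → 4
  ρ[g/d](σ[d>=5](S)) → 4
  R → 3
  (ρ[g/d](σ[d>=5](S)) ⋈[g=a] R) → 2
  T → 6
  ((ρ[g/d](σ[d>=5](S)) ⋈[g=a] R) ⋈[a=e] T) → 2

|E| = 2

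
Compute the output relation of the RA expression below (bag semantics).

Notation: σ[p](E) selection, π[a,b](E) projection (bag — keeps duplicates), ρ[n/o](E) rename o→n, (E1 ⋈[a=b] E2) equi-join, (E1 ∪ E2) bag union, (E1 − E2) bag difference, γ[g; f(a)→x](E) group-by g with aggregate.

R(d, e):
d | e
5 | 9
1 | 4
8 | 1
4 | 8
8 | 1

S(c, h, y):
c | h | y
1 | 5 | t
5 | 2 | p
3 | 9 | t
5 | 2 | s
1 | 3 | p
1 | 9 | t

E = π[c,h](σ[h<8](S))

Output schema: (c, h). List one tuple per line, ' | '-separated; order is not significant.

Stepwise |·|:
  S → 6
  σ[h<8](S) → 4
  π[c,h](σ[h<8](S)) → 4

== RESULT ==
c | h
1 | 3
1 | 5
5 | 2
5 | 2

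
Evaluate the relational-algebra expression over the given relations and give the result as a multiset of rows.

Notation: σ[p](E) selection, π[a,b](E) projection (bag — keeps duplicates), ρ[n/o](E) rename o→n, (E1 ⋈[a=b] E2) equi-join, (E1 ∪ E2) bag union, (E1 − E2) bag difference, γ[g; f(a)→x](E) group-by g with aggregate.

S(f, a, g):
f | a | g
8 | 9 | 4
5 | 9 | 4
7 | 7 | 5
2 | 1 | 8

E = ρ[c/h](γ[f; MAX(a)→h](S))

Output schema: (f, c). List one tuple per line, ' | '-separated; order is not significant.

Per-node cardinality:
  S → 4
  γ[f; MAX(a)→h](S) → 4
  ρ[c/h](γ[f; MAX(a)→h](S)) → 4

== RESULT ==
f | c
2 | 1
5 | 9
7 | 7
8 | 9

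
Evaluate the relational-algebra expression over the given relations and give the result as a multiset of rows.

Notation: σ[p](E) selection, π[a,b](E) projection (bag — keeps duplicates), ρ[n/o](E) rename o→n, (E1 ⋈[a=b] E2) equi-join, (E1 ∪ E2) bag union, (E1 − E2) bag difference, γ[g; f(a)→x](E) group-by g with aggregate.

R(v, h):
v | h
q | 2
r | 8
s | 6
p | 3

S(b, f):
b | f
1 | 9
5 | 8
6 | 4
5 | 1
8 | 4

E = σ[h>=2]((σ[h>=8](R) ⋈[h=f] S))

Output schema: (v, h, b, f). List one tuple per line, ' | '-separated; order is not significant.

Stepwise |·|:
  R → 4
  σ[h>=8](R) → 1
  S → 5
  (σ[h>=8](R) ⋈[h=f] S) → 1
  σ[h>=2]((σ[h>=8](R) ⋈[h=f] S)) → 1

== RESULT ==
v | h | b | f
r | 8 | 5 | 8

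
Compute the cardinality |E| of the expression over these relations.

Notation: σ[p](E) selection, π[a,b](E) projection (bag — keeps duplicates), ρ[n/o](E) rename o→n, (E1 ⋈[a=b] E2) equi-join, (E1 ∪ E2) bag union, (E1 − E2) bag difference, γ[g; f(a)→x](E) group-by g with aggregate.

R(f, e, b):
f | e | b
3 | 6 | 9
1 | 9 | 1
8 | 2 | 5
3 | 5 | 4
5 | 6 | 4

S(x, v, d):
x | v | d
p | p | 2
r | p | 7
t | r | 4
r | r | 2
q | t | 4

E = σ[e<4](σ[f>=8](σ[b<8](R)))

Row counts bottom-up:
  R → 5
  σ[b<8](R) → 4
  σ[f>=8](σ[b<8](R)) → 1
  σ[e<4](σ[f>=8](σ[b<8](R))) → 1

|E| = 1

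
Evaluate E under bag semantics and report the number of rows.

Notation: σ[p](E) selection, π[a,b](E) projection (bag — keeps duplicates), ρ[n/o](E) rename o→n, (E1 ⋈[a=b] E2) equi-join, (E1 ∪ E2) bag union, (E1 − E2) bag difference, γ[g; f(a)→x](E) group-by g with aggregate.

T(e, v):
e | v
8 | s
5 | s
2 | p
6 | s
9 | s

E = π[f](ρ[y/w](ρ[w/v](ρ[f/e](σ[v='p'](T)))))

Subexpression sizes:
  T → 5
  σ[v='p'](T) → 1
  ρ[f/e](σ[v='p'](T)) → 1
  ρ[w/v](ρ[f/e](σ[v='p'](T))) → 1
  ρ[y/w](ρ[w/v](ρ[f/e](σ[v='p'](T)))) → 1
  π[f](ρ[y/w](ρ[w/v](ρ[f/e](σ[v='p'](T))))) → 1

|E| = 1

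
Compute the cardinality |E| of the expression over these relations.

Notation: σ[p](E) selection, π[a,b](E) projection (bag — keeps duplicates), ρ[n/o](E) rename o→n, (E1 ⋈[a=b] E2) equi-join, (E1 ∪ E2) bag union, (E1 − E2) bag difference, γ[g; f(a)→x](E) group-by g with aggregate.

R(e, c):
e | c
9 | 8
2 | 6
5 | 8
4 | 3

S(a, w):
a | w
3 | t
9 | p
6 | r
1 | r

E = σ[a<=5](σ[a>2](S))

Row counts bottom-up:
  S → 4
  σ[a>2](S) → 3
  σ[a<=5](σ[a>2](S)) → 1

|E| = 1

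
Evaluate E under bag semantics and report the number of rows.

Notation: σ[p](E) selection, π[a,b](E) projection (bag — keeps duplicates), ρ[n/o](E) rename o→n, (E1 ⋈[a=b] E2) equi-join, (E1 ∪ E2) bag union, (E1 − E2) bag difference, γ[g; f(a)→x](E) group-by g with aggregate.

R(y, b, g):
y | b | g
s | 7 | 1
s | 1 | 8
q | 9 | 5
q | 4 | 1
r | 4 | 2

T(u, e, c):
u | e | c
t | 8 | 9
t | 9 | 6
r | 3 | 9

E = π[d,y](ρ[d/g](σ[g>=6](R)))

Subexpression sizes:
  R → 5
  σ[g>=6](R) → 1
  ρ[d/g](σ[g>=6](R)) → 1
  π[d,y](ρ[d/g](σ[g>=6](R))) → 1

|E| = 1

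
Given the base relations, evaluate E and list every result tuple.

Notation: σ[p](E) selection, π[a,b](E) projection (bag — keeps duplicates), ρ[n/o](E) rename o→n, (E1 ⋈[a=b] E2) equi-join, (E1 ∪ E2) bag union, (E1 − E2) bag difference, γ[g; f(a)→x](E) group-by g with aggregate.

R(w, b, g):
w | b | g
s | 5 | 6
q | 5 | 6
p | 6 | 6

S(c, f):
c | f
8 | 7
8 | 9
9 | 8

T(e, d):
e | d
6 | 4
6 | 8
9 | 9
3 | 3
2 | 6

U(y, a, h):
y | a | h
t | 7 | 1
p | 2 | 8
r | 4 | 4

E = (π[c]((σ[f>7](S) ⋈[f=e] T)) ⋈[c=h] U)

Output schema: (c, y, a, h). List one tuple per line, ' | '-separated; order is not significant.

Row counts bottom-up:
  S → 3
  σ[f>7](S) → 2
  T → 5
  (σ[f>7](S) ⋈[f=e] T) → 1
  π[c]((σ[f>7](S) ⋈[f=e] T)) → 1
  U → 3
  (π[c]((σ[f>7](S) ⋈[f=e] T)) ⋈[c=h] U) → 1

== RESULT ==
c | y | a | h
8 | p | 2 | 8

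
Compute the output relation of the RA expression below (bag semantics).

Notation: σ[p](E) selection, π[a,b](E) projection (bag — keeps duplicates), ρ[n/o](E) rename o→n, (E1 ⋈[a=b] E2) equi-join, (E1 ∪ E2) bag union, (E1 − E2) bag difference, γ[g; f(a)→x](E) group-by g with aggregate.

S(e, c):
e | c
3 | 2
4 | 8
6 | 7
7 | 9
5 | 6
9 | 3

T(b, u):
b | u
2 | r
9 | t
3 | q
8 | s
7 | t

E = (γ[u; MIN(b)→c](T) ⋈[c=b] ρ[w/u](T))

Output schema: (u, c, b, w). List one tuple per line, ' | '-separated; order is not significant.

Stepwise |·|:
  T → 5
  γ[u; MIN(b)→c](T) → 4
  T → 5
  ρ[w/u](T) → 5
  (γ[u; MIN(b)→c](T) ⋈[c=b] ρ[w/u](T)) → 4

== RESULT ==
u | c | b | w
q | 3 | 3 | q
r | 2 | 2 | r
s | 8 | 8 | s
t | 7 | 7 | t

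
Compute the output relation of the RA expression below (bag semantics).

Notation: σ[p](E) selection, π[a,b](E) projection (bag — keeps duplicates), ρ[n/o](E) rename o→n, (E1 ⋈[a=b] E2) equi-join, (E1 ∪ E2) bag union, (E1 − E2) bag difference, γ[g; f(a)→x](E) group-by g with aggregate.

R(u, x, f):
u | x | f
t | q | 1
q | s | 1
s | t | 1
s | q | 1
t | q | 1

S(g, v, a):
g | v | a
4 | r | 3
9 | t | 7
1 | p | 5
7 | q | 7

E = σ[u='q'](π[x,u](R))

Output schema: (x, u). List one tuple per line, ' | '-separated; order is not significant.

Subexpression sizes:
  R → 5
  π[x,u](R) → 5
  σ[u='q'](π[x,u](R)) → 1

== RESULT ==
x | u
s | q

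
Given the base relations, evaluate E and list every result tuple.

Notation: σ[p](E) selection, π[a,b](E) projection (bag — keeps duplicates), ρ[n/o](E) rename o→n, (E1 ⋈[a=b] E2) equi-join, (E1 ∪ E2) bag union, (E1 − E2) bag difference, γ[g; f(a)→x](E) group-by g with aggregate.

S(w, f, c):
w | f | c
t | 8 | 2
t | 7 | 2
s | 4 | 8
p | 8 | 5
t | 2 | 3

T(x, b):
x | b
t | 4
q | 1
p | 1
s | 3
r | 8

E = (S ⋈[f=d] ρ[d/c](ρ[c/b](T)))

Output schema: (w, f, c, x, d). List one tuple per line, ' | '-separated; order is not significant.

Stepwise |·|:
  S → 5
  T → 5
  ρ[c/b](T) → 5
  ρ[d/c](ρ[c/b](T)) → 5
  (S ⋈[f=d] ρ[d/c](ρ[c/b](T))) → 3

== RESULT ==
w | f | c | x | d
p | 8 | 5 | r | 8
s | 4 | 8 | t | 4
t | 8 | 2 | r | 8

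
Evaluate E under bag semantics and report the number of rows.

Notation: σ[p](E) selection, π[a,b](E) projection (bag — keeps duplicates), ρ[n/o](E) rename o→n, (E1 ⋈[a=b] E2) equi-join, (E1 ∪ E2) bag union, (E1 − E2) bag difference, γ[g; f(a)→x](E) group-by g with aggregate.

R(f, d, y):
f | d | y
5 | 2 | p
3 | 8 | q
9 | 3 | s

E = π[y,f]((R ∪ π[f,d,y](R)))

Per-node cardinality:
  R → 3
  R → 3
  π[f,d,y](R) → 3
  (R ∪ π[f,d,y](R)) → 6
  π[y,f]((R ∪ π[f,d,y](R))) → 6

|E| = 6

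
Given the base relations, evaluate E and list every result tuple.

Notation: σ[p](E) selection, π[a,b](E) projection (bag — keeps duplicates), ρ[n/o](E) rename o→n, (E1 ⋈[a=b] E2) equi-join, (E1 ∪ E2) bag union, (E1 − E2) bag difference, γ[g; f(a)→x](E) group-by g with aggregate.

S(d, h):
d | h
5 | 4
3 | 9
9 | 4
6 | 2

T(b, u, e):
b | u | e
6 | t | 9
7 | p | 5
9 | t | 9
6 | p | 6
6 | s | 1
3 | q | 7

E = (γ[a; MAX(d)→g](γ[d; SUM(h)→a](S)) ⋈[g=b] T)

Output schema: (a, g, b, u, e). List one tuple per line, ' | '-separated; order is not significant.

Subexpression sizes:
  S → 4
  γ[d; SUM(h)→a](S) → 4
  γ[a; MAX(d)→g](γ[d; SUM(h)→a](S)) → 3
  T → 6
  (γ[a; MAX(d)→g](γ[d; SUM(h)→a](S)) ⋈[g=b] T) → 5

== RESULT ==
a | g | b | u | e
2 | 6 | 6 | p | 6
2 | 6 | 6 | s | 1
2 | 6 | 6 | t | 9
4 | 9 | 9 | t | 9
9 | 3 | 3 | q | 7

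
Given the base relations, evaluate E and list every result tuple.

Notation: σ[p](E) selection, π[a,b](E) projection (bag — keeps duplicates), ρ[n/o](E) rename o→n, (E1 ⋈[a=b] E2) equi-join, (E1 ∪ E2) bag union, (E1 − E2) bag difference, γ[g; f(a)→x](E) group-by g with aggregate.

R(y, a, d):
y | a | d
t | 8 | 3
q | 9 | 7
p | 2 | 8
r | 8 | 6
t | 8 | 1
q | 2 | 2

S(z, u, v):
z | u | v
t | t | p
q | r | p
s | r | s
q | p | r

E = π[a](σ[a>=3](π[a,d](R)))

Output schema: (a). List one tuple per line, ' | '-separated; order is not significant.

Stepwise |·|:
  R → 6
  π[a,d](R) → 6
  σ[a>=3](π[a,d](R)) → 4
  π[a](σ[a>=3](π[a,d](R))) → 4

== RESULT ==
a
8
8
8
9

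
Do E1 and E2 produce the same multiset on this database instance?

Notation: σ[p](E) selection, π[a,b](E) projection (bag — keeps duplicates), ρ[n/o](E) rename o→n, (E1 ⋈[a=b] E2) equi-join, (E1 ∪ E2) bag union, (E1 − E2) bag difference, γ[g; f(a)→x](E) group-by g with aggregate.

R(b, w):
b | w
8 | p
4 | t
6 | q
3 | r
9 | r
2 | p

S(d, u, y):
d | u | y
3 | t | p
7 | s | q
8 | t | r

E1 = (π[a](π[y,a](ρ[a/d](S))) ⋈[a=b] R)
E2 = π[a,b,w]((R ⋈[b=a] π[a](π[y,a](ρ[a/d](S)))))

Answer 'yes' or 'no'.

E1 stepwise |·|:
  S → 3
  ρ[a/d](S) → 3
  π[y,a](ρ[a/d](S)) → 3
  π[a](π[y,a](ρ[a/d](S))) → 3
  R → 6
  (π[a](π[y,a](ρ[a/d](S))) ⋈[a=b] R) → 2
E2 stepwise |·|:
  R → 6
  S → 3
  ρ[a/d](S) → 3
  π[y,a](ρ[a/d](S)) → 3
  π[a](π[y,a](ρ[a/d](S))) → 3
  (R ⋈[b=a] π[a](π[y,a](ρ[a/d](S)))) → 2
  π[a,b,w]((R ⋈[b=a] π[a](π[y,a](ρ[a/d](S))))) → 2

E1 and E2 produce the same multiset:
a | b | w
3 | 3 | r
8 | 8 | p

yes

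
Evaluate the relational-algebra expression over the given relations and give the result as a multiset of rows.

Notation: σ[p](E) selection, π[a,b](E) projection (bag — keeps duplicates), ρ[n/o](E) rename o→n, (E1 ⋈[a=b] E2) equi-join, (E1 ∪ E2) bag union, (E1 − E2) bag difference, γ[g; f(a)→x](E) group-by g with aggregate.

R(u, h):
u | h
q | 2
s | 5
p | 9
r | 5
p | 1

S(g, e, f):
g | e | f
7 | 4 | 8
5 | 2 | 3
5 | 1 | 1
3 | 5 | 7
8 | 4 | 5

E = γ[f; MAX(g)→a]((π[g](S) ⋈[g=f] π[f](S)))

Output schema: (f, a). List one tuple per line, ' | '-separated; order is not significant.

Subexpression sizes:
  S → 5
  π[g](S) → 5
  S → 5
  π[f](S) → 5
  (π[g](S) ⋈[g=f] π[f](S)) → 5
  γ[f; MAX(g)→a]((π[g](S) ⋈[g=f] π[f](S))) → 4

== RESULT ==
f | a
3 | 3
5 | 5
7 | 7
8 | 8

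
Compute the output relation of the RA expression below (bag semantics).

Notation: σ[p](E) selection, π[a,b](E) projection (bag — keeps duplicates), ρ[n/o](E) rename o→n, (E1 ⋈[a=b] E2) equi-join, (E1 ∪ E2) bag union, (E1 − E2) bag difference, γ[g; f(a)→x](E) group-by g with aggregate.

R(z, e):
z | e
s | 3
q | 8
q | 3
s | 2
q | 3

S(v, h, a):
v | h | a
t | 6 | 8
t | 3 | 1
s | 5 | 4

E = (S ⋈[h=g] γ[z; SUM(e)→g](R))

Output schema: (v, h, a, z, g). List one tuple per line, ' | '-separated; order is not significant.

Per-node cardinality:
  S → 3
  R → 5
  γ[z; SUM(e)→g](R) → 2
  (S ⋈[h=g] γ[z; SUM(e)→g](R)) → 1

== RESULT ==
v | h | a | z | g
s | 5 | 4 | s | 5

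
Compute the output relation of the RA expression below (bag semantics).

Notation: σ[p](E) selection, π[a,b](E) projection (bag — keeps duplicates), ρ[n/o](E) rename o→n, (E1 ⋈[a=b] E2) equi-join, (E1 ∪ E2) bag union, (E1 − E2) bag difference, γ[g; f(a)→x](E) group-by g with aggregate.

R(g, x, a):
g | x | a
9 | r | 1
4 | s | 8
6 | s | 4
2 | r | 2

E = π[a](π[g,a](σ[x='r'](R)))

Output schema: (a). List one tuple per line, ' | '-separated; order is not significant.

Stepwise |·|:
  R → 4
  σ[x='r'](R) → 2
  π[g,a](σ[x='r'](R)) → 2
  π[a](π[g,a](σ[x='r'](R))) → 2

== RESULT ==
a
1
2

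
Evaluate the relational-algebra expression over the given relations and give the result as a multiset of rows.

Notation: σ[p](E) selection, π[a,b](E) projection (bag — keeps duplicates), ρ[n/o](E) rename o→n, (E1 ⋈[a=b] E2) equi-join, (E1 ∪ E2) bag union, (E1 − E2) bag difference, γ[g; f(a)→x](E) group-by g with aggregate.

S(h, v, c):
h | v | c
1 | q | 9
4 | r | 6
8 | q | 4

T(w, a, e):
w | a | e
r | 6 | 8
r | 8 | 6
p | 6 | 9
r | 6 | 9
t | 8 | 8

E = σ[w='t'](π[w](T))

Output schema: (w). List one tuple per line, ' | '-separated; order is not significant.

Per-node cardinality:
  T → 5
  π[w](T) → 5
  σ[w='t'](π[w](T)) → 1

== RESULT ==
w
t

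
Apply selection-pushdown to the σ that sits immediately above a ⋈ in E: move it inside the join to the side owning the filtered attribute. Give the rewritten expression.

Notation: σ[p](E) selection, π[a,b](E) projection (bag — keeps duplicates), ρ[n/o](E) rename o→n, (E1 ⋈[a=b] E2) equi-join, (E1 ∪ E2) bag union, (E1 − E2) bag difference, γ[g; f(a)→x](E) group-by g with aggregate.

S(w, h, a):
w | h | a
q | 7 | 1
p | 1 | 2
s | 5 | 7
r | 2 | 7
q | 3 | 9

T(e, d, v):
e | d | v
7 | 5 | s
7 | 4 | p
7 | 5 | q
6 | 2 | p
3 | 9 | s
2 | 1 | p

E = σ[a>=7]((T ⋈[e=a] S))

σ filters on a, owned by the right side.
E' = (T ⋈[e=a] σ[a>=7](S))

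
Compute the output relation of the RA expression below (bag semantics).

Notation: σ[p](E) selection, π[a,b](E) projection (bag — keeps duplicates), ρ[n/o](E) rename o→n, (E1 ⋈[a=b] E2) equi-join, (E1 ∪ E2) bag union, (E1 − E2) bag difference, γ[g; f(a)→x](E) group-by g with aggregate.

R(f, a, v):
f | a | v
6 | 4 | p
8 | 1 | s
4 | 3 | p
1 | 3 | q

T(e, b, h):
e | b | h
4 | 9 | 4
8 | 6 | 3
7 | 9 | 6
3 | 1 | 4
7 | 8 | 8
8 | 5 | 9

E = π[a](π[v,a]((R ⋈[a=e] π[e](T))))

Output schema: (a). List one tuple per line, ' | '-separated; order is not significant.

Stepwise |·|:
  R → 4
  T → 6
  π[e](T) → 6
  (R ⋈[a=e] π[e](T)) → 3
  π[v,a]((R ⋈[a=e] π[e](T))) → 3
  π[a](π[v,a]((R ⋈[a=e] π[e](T)))) → 3

== RESULT ==
a
3
3
4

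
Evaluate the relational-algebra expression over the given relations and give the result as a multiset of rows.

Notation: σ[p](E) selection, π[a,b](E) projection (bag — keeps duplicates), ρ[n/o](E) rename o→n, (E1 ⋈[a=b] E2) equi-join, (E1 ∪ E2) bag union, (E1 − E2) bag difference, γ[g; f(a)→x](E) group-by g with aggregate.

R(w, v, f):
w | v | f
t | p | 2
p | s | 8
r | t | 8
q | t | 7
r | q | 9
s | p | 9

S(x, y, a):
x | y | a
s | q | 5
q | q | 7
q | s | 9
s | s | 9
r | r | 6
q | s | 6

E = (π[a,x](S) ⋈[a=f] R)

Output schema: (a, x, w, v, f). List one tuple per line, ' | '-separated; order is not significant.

Row counts bottom-up:
  S → 6
  π[a,x](S) → 6
  R → 6
  (π[a,x](S) ⋈[a=f] R) → 5

== RESULT ==
a | x | w | v | f
7 | q | q | t | 7
9 | q | r | q | 9
9 | q | s | p | 9
9 | s | r | q | 9
9 | s | s | p | 9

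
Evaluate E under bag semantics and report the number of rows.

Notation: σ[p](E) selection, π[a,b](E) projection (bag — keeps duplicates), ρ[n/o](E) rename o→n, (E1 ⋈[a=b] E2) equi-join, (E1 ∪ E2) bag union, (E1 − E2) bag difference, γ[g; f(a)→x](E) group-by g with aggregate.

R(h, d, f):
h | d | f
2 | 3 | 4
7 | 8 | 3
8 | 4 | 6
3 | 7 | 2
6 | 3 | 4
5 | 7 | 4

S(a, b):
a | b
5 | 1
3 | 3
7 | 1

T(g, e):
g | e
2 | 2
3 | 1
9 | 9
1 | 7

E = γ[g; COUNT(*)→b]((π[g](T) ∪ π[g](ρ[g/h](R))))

Subexpression sizes:
  T → 4
  π[g](T) → 4
  R → 6
  ρ[g/h](R) → 6
  π[g](ρ[g/h](R)) → 6
  (π[g](T) ∪ π[g](ρ[g/h](R))) → 10
  γ[g; COUNT(*)→b]((π[g](T) ∪ π[g](ρ[g/h](R)))) → 8

|E| = 8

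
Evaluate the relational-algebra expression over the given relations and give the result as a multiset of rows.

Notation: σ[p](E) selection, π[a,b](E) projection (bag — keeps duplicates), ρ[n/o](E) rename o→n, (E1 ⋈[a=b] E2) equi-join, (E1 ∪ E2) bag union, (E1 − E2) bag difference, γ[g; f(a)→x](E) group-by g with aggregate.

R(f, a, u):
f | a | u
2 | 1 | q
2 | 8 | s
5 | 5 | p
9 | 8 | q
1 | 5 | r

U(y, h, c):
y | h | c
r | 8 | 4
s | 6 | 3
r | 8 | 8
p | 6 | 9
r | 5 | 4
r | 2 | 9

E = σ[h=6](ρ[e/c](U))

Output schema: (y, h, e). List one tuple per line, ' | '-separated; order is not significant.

Stepwise |·|:
  U → 6
  ρ[e/c](U) → 6
  σ[h=6](ρ[e/c](U)) → 2

== RESULT ==
y | h | e
p | 6 | 9
s | 6 | 3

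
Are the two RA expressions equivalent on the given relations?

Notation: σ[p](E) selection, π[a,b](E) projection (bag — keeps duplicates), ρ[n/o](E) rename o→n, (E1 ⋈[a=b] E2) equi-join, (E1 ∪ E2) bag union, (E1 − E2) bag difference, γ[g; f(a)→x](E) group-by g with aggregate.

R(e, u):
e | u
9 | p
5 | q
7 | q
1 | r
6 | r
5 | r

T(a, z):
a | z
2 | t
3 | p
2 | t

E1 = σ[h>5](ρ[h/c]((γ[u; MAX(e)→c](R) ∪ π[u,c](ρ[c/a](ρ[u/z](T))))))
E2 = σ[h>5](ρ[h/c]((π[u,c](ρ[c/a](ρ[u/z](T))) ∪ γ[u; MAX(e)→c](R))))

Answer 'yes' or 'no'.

E1 row counts bottom-up:
  R → 6
  γ[u; MAX(e)→c](R) → 3
  T → 3
  ρ[u/z](T) → 3
  ρ[c/a](ρ[u/z](T)) → 3
  π[u,c](ρ[c/a](ρ[u/z](T))) → 3
  (γ[u; MAX(e)→c](R) ∪ π[u,c](ρ[c/a](ρ[u/z](T)))) → 6
  ρ[h/c]((γ[u; MAX(e)→c](R) ∪ π[u,c](ρ[c/a](ρ[u/z](T))))) → 6
  σ[h>5](ρ[h/c]((γ[u; MAX(e)→c](R) ∪ π[u,c](ρ[c/a](ρ[u/z](T)))))) → 3
E2 row counts bottom-up:
  T → 3
  ρ[u/z](T) → 3
  ρ[c/a](ρ[u/z](T)) → 3
  π[u,c](ρ[c/a](ρ[u/z](T))) → 3
  R → 6
  γ[u; MAX(e)→c](R) → 3
  (π[u,c](ρ[c/a](ρ[u/z](T))) ∪ γ[u; MAX(e)→c](R)) → 6
  ρ[h/c]((π[u,c](ρ[c/a](ρ[u/z](T))) ∪ γ[u; MAX(e)→c](R))) → 6
  σ[h>5](ρ[h/c]((π[u,c](ρ[c/a](ρ[u/z](T))) ∪ γ[u; MAX(e)→c](R)))) → 3

E1 and E2 produce the same multiset:
u | h
p | 9
q | 7
r | 6

yes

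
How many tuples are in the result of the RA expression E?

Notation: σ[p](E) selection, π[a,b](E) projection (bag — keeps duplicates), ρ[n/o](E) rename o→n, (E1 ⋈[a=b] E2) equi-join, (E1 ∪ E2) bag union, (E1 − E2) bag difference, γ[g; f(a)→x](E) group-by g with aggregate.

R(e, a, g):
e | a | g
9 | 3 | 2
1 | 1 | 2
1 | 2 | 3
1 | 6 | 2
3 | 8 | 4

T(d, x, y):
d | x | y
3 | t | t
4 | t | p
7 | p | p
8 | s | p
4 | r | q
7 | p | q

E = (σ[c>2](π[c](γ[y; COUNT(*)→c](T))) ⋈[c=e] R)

Row counts bottom-up:
  T → 6
  γ[y; COUNT(*)→c](T) → 3
  π[c](γ[y; COUNT(*)→c](T)) → 3
  σ[c>2](π[c](γ[y; COUNT(*)→c](T))) → 1
  R → 5
  (σ[c>2](π[c](γ[y; COUNT(*)→c](T))) ⋈[c=e] R) → 1

|E| = 1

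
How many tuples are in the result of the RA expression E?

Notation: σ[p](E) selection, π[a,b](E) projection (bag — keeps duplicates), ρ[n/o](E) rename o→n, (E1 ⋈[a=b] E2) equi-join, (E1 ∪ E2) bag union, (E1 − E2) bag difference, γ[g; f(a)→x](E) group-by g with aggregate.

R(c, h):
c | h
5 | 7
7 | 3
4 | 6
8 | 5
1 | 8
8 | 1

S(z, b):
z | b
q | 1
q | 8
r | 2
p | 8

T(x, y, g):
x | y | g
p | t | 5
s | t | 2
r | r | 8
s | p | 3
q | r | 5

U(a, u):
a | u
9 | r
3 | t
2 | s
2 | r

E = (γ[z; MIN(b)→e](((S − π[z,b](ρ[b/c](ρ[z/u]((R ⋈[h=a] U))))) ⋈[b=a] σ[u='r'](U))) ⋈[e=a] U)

Per-node cardinality:
  S → 4
  R → 6
  U → 4
  (R ⋈[h=a] U) → 1
  ρ[z/u]((R ⋈[h=a] U)) → 1
  ρ[b/c](ρ[z/u]((R ⋈[h=a] U))) → 1
  π[z,b](ρ[b/c](ρ[z/u]((R ⋈[h=a] U)))) → 1
  (S − π[z,b](ρ[b/c](ρ[z/u]((R ⋈[h=a] U))))) → 4
  U → 4
  σ[u='r'](U) → 2
  ((S − π[z,b](ρ[b/c](ρ[z/u]((R ⋈[h=a] U))))) ⋈[b=a] σ[u='r'](U)) → 1
  γ[z; MIN(b)→e](((S − π[z,b](ρ[b/c](ρ[z/u]((R ⋈[h=a] U))))) ⋈[b=a] σ[u='r'](U))) → 1
  U → 4
  (γ[z; MIN(b)→e](((S − π[z,b](ρ[b/c](ρ[z/u]((R ⋈[h=a] U))))) ⋈[b=a] σ[u='r'](U))) ⋈[e=a] U) → 2

|E| = 2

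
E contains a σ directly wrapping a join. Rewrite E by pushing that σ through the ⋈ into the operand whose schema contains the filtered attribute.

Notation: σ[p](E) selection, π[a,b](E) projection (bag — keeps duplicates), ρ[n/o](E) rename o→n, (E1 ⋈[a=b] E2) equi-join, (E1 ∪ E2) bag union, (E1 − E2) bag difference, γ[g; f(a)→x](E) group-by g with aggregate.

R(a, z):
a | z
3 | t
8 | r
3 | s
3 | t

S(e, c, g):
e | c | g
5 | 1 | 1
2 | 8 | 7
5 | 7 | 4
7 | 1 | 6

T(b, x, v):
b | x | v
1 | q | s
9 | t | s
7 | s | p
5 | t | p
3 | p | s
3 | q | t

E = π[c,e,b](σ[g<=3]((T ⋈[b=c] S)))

σ filters on g, owned by the right side.
E' = π[c,e,b]((T ⋈[b=c] σ[g<=3](S)))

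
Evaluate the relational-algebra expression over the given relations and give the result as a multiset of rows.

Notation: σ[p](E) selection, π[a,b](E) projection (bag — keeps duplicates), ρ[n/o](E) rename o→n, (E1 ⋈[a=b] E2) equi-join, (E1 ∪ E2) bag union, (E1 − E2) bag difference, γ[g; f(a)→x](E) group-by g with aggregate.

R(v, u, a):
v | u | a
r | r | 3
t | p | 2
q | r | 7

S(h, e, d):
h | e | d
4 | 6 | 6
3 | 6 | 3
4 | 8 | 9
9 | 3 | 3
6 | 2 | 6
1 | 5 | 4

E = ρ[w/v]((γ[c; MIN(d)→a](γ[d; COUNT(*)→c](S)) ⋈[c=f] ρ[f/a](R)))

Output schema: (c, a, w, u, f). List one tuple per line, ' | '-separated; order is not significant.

Row counts bottom-up:
  S → 6
  γ[d; COUNT(*)→c](S) → 4
  γ[c; MIN(d)→a](γ[d; COUNT(*)→c](S)) → 2
  R → 3
  ρ[f/a](R) → 3
  (γ[c; MIN(d)→a](γ[d; COUNT(*)→c](S)) ⋈[c=f] ρ[f/a](R)) → 1
  ρ[w/v]((γ[c; MIN(d)→a](γ[d; COUNT(*)→c](S)) ⋈[c=f] ρ[f/a](R))) → 1

== RESULT ==
c | a | w | u | f
2 | 3 | t | p | 2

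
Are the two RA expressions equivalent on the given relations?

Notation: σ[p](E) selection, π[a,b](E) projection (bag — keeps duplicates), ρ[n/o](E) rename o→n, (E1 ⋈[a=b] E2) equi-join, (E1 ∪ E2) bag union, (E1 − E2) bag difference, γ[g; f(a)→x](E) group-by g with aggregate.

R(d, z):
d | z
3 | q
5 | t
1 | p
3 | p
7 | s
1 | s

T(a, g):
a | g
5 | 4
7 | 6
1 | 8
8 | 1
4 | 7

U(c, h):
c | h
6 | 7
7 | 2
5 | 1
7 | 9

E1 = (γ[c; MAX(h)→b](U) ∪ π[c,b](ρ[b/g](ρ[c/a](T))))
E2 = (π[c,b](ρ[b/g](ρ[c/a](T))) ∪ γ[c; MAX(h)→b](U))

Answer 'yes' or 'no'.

E1 row counts bottom-up:
  U → 4
  γ[c; MAX(h)→b](U) → 3
  T → 5
  ρ[c/a](T) → 5
  ρ[b/g](ρ[c/a](T)) → 5
  π[c,b](ρ[b/g](ρ[c/a](T))) → 5
  (γ[c; MAX(h)→b](U) ∪ π[c,b](ρ[b/g](ρ[c/a](T)))) → 8
E2 row counts bottom-up:
  T → 5
  ρ[c/a](T) → 5
  ρ[b/g](ρ[c/a](T)) → 5
  π[c,b](ρ[b/g](ρ[c/a](T))) → 5
  U → 4
  γ[c; MAX(h)→b](U) → 3
  (π[c,b](ρ[b/g](ρ[c/a](T))) ∪ γ[c; MAX(h)→b](U)) → 8

E1 and E2 produce the same multiset:
c | b
1 | 8
4 | 7
5 | 1
5 | 4
6 | 7
7 | 6
7 | 9
8 | 1

yes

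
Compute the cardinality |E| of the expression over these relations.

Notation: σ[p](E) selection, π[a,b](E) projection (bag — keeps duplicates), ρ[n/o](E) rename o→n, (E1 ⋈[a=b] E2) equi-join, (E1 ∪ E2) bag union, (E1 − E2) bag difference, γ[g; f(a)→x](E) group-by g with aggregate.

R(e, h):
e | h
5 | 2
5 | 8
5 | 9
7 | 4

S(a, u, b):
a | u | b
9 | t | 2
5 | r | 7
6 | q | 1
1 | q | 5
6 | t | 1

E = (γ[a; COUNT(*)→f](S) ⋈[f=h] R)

Subexpression sizes:
  S → 5
  γ[a; COUNT(*)→f](S) → 4
  R → 4
  (γ[a; COUNT(*)→f](S) ⋈[f=h] R) → 1

|E| = 1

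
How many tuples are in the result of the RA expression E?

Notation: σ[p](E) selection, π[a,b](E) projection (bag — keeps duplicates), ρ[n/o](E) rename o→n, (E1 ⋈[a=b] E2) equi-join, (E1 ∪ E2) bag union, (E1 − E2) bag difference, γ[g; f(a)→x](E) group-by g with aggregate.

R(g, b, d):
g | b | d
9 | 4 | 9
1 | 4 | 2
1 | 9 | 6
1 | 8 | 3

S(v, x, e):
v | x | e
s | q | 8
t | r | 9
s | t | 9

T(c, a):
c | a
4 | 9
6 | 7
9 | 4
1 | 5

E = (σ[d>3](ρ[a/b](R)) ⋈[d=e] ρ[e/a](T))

Stepwise |·|:
  R → 4
  ρ[a/b](R) → 4
  σ[d>3](ρ[a/b](R)) → 2
  T → 4
  ρ[e/a](T) → 4
  (σ[d>3](ρ[a/b](R)) ⋈[d=e] ρ[e/a](T)) → 1

|E| = 1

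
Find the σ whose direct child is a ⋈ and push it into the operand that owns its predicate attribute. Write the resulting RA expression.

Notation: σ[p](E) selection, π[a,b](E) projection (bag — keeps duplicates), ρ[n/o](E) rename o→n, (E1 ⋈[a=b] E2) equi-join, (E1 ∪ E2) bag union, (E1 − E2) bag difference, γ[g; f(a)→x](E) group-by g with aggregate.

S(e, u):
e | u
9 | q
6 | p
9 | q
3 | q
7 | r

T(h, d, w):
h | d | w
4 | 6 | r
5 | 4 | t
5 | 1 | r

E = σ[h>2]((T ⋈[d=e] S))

σ filters on h, owned by the left side.
E' = (σ[h>2](T) ⋈[d=e] S)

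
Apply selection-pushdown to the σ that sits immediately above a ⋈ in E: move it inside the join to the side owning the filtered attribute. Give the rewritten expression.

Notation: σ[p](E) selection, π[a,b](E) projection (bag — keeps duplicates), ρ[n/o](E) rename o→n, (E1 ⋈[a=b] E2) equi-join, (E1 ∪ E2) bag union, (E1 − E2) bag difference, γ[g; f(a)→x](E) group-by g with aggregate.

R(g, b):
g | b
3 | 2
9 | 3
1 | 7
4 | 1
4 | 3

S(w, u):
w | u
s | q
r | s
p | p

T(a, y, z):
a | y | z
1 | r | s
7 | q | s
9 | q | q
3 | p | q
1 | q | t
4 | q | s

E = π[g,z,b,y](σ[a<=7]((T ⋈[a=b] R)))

σ filters on a, owned by the left side.
E' = π[g,z,b,y]((σ[a<=7](T) ⋈[a=b] R))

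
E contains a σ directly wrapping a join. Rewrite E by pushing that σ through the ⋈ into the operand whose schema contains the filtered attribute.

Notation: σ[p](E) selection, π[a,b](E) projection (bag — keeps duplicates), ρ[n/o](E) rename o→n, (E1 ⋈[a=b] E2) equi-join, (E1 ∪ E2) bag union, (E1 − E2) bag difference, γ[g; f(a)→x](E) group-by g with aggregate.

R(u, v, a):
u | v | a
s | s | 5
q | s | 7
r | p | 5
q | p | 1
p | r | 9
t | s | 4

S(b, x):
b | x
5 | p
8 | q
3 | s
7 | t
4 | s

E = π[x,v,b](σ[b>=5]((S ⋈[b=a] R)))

σ filters on b, owned by the left side.
E' = π[x,v,b]((σ[b>=5](S) ⋈[b=a] R))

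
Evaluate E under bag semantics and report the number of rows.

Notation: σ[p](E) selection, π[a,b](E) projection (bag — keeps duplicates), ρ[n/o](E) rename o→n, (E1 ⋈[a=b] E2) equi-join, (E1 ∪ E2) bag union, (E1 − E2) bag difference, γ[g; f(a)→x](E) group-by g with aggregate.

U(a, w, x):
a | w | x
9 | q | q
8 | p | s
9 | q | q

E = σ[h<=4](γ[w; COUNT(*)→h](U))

Subexpression sizes:
  U → 3
  γ[w; COUNT(*)→h](U) → 2
  σ[h<=4](γ[w; COUNT(*)→h](U)) → 2

|E| = 2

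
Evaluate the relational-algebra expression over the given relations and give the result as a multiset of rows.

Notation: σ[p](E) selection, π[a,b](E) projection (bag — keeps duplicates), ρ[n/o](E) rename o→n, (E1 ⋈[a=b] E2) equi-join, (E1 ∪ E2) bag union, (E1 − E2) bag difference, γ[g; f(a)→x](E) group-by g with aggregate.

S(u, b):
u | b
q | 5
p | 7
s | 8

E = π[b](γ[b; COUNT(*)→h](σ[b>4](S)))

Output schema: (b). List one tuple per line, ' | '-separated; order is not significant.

Row counts bottom-up:
  S → 3
  σ[b>4](S) → 3
  γ[b; COUNT(*)→h](σ[b>4](S)) → 3
  π[b](γ[b; COUNT(*)→h](σ[b>4](S))) → 3

== RESULT ==
b
5
7
8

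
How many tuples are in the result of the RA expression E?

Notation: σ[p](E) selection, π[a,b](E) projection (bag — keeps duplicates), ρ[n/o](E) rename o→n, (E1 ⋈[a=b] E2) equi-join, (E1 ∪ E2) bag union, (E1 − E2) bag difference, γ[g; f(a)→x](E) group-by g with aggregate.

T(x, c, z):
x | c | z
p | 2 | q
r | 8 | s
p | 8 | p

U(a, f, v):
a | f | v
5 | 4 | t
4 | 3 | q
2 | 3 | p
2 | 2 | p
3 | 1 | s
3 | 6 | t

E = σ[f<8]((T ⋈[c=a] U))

Row counts bottom-up:
  T → 3
  U → 6
  (T ⋈[c=a] U) → 2
  σ[f<8]((T ⋈[c=a] U)) → 2

|E| = 2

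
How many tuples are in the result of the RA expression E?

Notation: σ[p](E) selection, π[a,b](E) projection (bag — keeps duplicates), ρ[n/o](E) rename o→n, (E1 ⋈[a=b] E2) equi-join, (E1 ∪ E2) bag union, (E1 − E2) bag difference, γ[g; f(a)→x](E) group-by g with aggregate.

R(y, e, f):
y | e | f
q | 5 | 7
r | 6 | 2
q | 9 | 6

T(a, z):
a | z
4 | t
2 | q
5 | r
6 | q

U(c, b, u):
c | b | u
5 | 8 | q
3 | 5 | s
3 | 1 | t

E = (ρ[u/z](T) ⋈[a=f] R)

Stepwise |·|:
  T → 4
  ρ[u/z](T) → 4
  R → 3
  (ρ[u/z](T) ⋈[a=f] R) → 2

|E| = 2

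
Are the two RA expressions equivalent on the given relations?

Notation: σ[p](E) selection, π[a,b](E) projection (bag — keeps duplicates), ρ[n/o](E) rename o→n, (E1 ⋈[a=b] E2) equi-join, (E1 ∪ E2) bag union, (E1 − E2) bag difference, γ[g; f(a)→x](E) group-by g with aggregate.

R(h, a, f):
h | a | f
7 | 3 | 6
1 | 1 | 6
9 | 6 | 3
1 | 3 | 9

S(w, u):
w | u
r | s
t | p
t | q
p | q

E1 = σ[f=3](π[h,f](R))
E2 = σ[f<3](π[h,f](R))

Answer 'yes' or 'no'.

E1 stepwise |·|:
  R → 4
  π[h,f](R) → 4
  σ[f=3](π[h,f](R)) → 1
E2 stepwise |·|:
  R → 4
  π[h,f](R) → 4
  σ[f<3](π[h,f](R)) → 0

E1 result:
h | f
9 | 3
E2 result:
h | f
(0 rows)
Witness: (9, 3) appears 1× in E1 but 0× in E2.

no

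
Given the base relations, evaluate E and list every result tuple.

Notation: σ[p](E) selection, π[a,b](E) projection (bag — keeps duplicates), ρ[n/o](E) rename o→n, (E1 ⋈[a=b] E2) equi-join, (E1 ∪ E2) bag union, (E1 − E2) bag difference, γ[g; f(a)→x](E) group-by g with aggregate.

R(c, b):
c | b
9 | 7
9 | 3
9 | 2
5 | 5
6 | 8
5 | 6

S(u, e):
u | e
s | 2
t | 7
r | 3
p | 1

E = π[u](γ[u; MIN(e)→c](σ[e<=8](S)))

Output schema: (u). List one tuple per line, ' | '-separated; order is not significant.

Subexpression sizes:
  S → 4
  σ[e<=8](S) → 4
  γ[u; MIN(e)→c](σ[e<=8](S)) → 4
  π[u](γ[u; MIN(e)→c](σ[e<=8](S))) → 4

== RESULT ==
u
p
r
s
t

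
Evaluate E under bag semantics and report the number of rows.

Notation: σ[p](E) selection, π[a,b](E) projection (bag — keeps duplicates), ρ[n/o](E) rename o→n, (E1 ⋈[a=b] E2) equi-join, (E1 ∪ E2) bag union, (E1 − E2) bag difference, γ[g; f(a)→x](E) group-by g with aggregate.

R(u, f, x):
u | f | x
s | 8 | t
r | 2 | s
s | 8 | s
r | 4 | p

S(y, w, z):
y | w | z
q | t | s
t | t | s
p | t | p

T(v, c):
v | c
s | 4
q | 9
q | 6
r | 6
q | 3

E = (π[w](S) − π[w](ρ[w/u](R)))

Stepwise |·|:
  S → 3
  π[w](S) → 3
  R → 4
  ρ[w/u](R) → 4
  π[w](ρ[w/u](R)) → 4
  (π[w](S) − π[w](ρ[w/u](R))) → 3

|E| = 3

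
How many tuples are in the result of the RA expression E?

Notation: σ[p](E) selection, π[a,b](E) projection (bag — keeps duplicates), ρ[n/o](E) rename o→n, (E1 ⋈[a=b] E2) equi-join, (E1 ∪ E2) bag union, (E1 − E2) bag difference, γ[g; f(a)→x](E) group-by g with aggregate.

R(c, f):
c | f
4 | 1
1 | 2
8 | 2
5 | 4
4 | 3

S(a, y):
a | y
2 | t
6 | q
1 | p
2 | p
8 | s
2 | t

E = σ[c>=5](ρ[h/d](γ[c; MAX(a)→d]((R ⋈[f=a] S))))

Stepwise |·|:
  R → 5
  S → 6
  (R ⋈[f=a] S) → 7
  γ[c; MAX(a)→d]((R ⋈[f=a] S)) → 3
  ρ[h/d](γ[c; MAX(a)→d]((R ⋈[f=a] S))) → 3
  σ[c>=5](ρ[h/d](γ[c; MAX(a)→d]((R ⋈[f=a] S)))) → 1

|E| = 1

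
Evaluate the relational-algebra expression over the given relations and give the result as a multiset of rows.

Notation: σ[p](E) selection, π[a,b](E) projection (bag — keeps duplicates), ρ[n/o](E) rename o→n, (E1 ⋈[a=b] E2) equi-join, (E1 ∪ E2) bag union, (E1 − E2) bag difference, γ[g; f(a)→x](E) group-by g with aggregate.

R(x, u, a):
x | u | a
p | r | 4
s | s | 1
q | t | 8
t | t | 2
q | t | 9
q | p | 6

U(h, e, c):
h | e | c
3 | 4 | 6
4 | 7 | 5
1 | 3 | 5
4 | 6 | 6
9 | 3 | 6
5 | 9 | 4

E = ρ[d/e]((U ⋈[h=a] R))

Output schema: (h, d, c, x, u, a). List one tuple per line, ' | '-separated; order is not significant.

Stepwise |·|:
  U → 6
  R → 6
  (U ⋈[h=a] R) → 4
  ρ[d/e]((U ⋈[h=a] R)) → 4

== RESULT ==
h | d | c | x | u | a
1 | 3 | 5 | s | s | 1
4 | 6 | 6 | p | r | 4
4 | 7 | 5 | p | r | 4
9 | 3 | 6 | q | t | 9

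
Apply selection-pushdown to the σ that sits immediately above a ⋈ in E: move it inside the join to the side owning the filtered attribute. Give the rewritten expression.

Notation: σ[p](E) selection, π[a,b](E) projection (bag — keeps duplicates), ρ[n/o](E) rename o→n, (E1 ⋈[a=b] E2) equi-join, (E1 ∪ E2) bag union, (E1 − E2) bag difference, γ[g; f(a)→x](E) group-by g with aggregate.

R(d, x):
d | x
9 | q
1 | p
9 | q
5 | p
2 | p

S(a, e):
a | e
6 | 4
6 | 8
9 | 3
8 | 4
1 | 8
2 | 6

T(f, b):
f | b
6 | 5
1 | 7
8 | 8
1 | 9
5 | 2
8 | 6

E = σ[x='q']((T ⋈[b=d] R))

σ filters on x, owned by the right side.
E' = (T ⋈[b=d] σ[x='q'](R))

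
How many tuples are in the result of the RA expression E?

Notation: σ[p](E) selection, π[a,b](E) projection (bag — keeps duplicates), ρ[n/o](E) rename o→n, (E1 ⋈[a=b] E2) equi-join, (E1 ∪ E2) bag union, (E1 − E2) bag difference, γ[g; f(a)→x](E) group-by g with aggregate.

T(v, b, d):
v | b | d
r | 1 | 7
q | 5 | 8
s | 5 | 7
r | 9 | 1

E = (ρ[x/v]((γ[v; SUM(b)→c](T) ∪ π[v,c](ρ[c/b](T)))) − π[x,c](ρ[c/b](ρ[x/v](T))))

Stepwise |·|:
  T → 4
  γ[v; SUM(b)→c](T) → 3
  T → 4
  ρ[c/b](T) → 4
  π[v,c](ρ[c/b](T)) → 4
  (γ[v; SUM(b)→c](T) ∪ π[v,c](ρ[c/b](T))) → 7
  ρ[x/v]((γ[v; SUM(b)→c](T) ∪ π[v,c](ρ[c/b](T)))) → 7
  T → 4
  ρ[x/v](T) → 4
  ρ[c/b](ρ[x/v](T)) → 4
  π[x,c](ρ[c/b](ρ[x/v](T))) → 4
  (ρ[x/v]((γ[v; SUM(b)→c](T) ∪ π[v,c](ρ[c/b](T)))) − π[x,c](ρ[c/b](ρ[x/v](T)))) → 3

|E| = 3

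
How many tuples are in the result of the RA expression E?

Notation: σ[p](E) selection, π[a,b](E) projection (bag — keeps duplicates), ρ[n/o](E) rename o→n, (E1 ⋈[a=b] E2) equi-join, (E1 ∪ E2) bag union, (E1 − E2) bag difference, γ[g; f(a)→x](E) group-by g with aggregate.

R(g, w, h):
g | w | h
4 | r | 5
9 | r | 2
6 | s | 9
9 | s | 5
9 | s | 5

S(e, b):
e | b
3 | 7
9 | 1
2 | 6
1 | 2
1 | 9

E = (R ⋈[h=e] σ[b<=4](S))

Subexpression sizes:
  R → 5
  S → 5
  σ[b<=4](S) → 2
  (R ⋈[h=e] σ[b<=4](S)) → 1

|E| = 1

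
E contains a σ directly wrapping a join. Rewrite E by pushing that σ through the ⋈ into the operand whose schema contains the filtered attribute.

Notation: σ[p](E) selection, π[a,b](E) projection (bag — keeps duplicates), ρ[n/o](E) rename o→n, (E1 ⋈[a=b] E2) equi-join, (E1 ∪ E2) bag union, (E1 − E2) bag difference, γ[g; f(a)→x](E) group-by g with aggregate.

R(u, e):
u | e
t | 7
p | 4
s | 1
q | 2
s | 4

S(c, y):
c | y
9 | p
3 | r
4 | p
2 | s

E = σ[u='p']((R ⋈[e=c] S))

σ filters on u, owned by the left side.
E' = (σ[u='p'](R) ⋈[e=c] S)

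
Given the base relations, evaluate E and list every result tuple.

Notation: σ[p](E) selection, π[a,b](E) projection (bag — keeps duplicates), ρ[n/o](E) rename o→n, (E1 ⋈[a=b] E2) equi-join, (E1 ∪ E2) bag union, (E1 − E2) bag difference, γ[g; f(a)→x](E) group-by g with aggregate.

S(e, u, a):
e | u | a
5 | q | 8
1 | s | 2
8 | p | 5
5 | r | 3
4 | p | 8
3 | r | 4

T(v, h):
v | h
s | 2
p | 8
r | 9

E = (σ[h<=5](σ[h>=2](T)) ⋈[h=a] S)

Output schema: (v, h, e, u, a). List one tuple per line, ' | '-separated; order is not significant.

Subexpression sizes:
  T → 3
  σ[h>=2](T) → 3
  σ[h<=5](σ[h>=2](T)) → 1
  S → 6
  (σ[h<=5](σ[h>=2](T)) ⋈[h=a] S) → 1

== RESULT ==
v | h | e | u | a
s | 2 | 1 | s | 2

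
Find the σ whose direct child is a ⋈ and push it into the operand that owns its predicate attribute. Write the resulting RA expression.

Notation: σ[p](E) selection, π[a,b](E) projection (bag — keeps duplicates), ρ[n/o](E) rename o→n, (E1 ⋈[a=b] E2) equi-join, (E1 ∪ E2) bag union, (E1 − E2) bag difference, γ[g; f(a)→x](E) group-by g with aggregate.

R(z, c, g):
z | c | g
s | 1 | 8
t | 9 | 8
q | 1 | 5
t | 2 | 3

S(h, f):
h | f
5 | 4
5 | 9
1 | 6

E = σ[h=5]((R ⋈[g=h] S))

σ filters on h, owned by the right side.
E' = (R ⋈[g=h] σ[h=5](S))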